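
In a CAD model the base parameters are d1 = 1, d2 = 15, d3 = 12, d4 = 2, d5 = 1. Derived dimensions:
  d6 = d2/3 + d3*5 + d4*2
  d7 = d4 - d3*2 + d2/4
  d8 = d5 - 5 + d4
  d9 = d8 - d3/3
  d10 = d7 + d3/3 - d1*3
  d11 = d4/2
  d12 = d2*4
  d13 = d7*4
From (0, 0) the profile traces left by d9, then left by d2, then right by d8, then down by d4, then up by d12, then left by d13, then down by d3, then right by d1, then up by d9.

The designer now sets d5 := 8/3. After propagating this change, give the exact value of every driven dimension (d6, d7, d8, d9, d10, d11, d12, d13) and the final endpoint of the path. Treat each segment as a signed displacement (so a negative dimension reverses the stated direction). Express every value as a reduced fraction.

d6 = 69
d7 = -73/4
d8 = -1/3
d9 = -13/3
d10 = -69/4
d11 = 1
d12 = 60
d13 = -73
endpoint = (63, 125/3)

Apply edit: d5 := 8/3
  d6 = d2/3 + d3*5 + d4*2 = 69
  d7 = d4 - d3*2 + d2/4 = -73/4
  d8 = d5 - 5 + d4 = -1/3
  d9 = d8 - d3/3 = -13/3
  d10 = d7 + d3/3 - d1*3 = -69/4
  d11 = d4/2 = 1
  d12 = d2*4 = 60
  d13 = d7*4 = -73
Walk from origin (0, 0):
  seg 1: left by d9 = -13/3 → (13/3, 0)
  seg 2: left by d2 = 15 → (-32/3, 0)
  seg 3: right by d8 = -1/3 → (-11, 0)
  seg 4: down by d4 = 2 → (-11, -2)
  seg 5: up by d12 = 60 → (-11, 58)
  seg 6: left by d13 = -73 → (62, 58)
  seg 7: down by d3 = 12 → (62, 46)
  seg 8: right by d1 = 1 → (63, 46)
  seg 9: up by d9 = -13/3 → (63, 125/3)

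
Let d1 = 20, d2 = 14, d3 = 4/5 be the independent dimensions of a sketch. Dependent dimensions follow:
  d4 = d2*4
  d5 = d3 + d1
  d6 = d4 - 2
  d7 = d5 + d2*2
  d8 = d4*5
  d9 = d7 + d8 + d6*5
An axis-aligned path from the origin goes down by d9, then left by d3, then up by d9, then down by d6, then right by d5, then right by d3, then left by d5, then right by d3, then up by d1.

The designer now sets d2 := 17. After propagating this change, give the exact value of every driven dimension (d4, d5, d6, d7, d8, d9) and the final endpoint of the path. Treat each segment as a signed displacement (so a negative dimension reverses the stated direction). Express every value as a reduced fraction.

Apply edit: d2 := 17
  d4 = d2*4 = 68
  d5 = d3 + d1 = 104/5
  d6 = d4 - 2 = 66
  d7 = d5 + d2*2 = 274/5
  d8 = d4*5 = 340
  d9 = d7 + d8 + d6*5 = 3624/5
Walk from origin (0, 0):
  seg 1: down by d9 = 3624/5 → (0, -3624/5)
  seg 2: left by d3 = 4/5 → (-4/5, -3624/5)
  seg 3: up by d9 = 3624/5 → (-4/5, 0)
  seg 4: down by d6 = 66 → (-4/5, -66)
  seg 5: right by d5 = 104/5 → (20, -66)
  seg 6: right by d3 = 4/5 → (104/5, -66)
  seg 7: left by d5 = 104/5 → (0, -66)
  seg 8: right by d3 = 4/5 → (4/5, -66)
  seg 9: up by d1 = 20 → (4/5, -46)

d4 = 68
d5 = 104/5
d6 = 66
d7 = 274/5
d8 = 340
d9 = 3624/5
endpoint = (4/5, -46)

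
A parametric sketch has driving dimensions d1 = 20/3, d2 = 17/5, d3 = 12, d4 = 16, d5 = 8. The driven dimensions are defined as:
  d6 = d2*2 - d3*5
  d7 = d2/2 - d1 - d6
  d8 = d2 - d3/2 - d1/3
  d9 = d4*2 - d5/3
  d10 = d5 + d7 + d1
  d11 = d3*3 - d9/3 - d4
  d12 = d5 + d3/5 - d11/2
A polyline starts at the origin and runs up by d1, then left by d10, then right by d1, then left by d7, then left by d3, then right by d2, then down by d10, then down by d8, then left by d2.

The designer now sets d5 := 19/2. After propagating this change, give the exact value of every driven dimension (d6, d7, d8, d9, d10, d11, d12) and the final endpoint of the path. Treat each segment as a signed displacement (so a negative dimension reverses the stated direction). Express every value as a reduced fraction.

d6 = -266/5
d7 = 1447/30
d8 = -217/45
d9 = 173/6
d10 = 322/5
d11 = 187/18
d12 = 1207/180
endpoint = (-3539/30, -2381/45)

Apply edit: d5 := 19/2
  d6 = d2*2 - d3*5 = -266/5
  d7 = d2/2 - d1 - d6 = 1447/30
  d8 = d2 - d3/2 - d1/3 = -217/45
  d9 = d4*2 - d5/3 = 173/6
  d10 = d5 + d7 + d1 = 322/5
  d11 = d3*3 - d9/3 - d4 = 187/18
  d12 = d5 + d3/5 - d11/2 = 1207/180
Walk from origin (0, 0):
  seg 1: up by d1 = 20/3 → (0, 20/3)
  seg 2: left by d10 = 322/5 → (-322/5, 20/3)
  seg 3: right by d1 = 20/3 → (-866/15, 20/3)
  seg 4: left by d7 = 1447/30 → (-3179/30, 20/3)
  seg 5: left by d3 = 12 → (-3539/30, 20/3)
  seg 6: right by d2 = 17/5 → (-3437/30, 20/3)
  seg 7: down by d10 = 322/5 → (-3437/30, -866/15)
  seg 8: down by d8 = -217/45 → (-3437/30, -2381/45)
  seg 9: left by d2 = 17/5 → (-3539/30, -2381/45)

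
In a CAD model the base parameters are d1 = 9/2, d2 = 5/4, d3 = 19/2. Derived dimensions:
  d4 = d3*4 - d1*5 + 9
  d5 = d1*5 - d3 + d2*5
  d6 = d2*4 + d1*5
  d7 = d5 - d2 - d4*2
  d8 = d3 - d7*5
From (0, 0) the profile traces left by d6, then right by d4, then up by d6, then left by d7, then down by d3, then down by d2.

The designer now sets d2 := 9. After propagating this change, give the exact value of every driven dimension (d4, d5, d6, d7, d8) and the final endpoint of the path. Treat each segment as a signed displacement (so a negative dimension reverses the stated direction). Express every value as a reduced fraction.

d4 = 49/2
d5 = 58
d6 = 117/2
d7 = 0
d8 = 19/2
endpoint = (-34, 40)

Apply edit: d2 := 9
  d4 = d3*4 - d1*5 + 9 = 49/2
  d5 = d1*5 - d3 + d2*5 = 58
  d6 = d2*4 + d1*5 = 117/2
  d7 = d5 - d2 - d4*2 = 0
  d8 = d3 - d7*5 = 19/2
Walk from origin (0, 0):
  seg 1: left by d6 = 117/2 → (-117/2, 0)
  seg 2: right by d4 = 49/2 → (-34, 0)
  seg 3: up by d6 = 117/2 → (-34, 117/2)
  seg 4: left by d7 = 0 → (-34, 117/2)
  seg 5: down by d3 = 19/2 → (-34, 49)
  seg 6: down by d2 = 9 → (-34, 40)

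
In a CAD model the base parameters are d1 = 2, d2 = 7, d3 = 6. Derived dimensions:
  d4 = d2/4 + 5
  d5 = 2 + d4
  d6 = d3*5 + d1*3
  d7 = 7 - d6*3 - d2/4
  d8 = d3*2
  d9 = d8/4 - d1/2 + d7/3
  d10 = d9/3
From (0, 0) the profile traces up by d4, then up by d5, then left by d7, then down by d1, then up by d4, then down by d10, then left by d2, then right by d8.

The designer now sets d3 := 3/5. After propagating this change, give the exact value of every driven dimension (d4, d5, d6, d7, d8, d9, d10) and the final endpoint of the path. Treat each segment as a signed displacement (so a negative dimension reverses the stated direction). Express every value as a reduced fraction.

Apply edit: d3 := 3/5
  d4 = d2/4 + 5 = 27/4
  d5 = 2 + d4 = 35/4
  d6 = d3*5 + d1*3 = 9
  d7 = 7 - d6*3 - d2/4 = -87/4
  d8 = d3*2 = 6/5
  d9 = d8/4 - d1/2 + d7/3 = -159/20
  d10 = d9/3 = -53/20
Walk from origin (0, 0):
  seg 1: up by d4 = 27/4 → (0, 27/4)
  seg 2: up by d5 = 35/4 → (0, 31/2)
  seg 3: left by d7 = -87/4 → (87/4, 31/2)
  seg 4: down by d1 = 2 → (87/4, 27/2)
  seg 5: up by d4 = 27/4 → (87/4, 81/4)
  seg 6: down by d10 = -53/20 → (87/4, 229/10)
  seg 7: left by d2 = 7 → (59/4, 229/10)
  seg 8: right by d8 = 6/5 → (319/20, 229/10)

d4 = 27/4
d5 = 35/4
d6 = 9
d7 = -87/4
d8 = 6/5
d9 = -159/20
d10 = -53/20
endpoint = (319/20, 229/10)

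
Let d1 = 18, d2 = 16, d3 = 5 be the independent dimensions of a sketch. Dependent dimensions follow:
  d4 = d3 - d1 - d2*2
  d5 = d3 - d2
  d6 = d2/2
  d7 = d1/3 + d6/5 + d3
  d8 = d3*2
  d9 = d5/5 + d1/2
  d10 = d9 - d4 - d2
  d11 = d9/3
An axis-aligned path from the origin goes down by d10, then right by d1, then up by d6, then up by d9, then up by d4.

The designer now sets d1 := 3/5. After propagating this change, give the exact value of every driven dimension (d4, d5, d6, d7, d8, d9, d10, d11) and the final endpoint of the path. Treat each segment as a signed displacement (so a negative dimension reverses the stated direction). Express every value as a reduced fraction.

d4 = -138/5
d5 = -11
d6 = 8
d7 = 34/5
d8 = 10
d9 = -19/10
d10 = 97/10
d11 = -19/30
endpoint = (3/5, -156/5)

Apply edit: d1 := 3/5
  d4 = d3 - d1 - d2*2 = -138/5
  d5 = d3 - d2 = -11
  d6 = d2/2 = 8
  d7 = d1/3 + d6/5 + d3 = 34/5
  d8 = d3*2 = 10
  d9 = d5/5 + d1/2 = -19/10
  d10 = d9 - d4 - d2 = 97/10
  d11 = d9/3 = -19/30
Walk from origin (0, 0):
  seg 1: down by d10 = 97/10 → (0, -97/10)
  seg 2: right by d1 = 3/5 → (3/5, -97/10)
  seg 3: up by d6 = 8 → (3/5, -17/10)
  seg 4: up by d9 = -19/10 → (3/5, -18/5)
  seg 5: up by d4 = -138/5 → (3/5, -156/5)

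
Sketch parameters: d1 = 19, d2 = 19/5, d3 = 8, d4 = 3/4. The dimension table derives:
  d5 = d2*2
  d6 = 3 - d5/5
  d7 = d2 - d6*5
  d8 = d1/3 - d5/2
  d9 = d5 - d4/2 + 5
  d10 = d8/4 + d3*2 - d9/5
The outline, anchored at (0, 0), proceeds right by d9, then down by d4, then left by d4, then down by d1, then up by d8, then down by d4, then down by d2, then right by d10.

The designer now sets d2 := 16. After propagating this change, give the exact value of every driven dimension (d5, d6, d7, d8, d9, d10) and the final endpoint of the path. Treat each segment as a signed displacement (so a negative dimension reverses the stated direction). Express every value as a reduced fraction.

d5 = 32
d6 = -17/5
d7 = 33
d8 = -29/3
d9 = 293/8
d10 = 751/120
endpoint = (632/15, -277/6)

Apply edit: d2 := 16
  d5 = d2*2 = 32
  d6 = 3 - d5/5 = -17/5
  d7 = d2 - d6*5 = 33
  d8 = d1/3 - d5/2 = -29/3
  d9 = d5 - d4/2 + 5 = 293/8
  d10 = d8/4 + d3*2 - d9/5 = 751/120
Walk from origin (0, 0):
  seg 1: right by d9 = 293/8 → (293/8, 0)
  seg 2: down by d4 = 3/4 → (293/8, -3/4)
  seg 3: left by d4 = 3/4 → (287/8, -3/4)
  seg 4: down by d1 = 19 → (287/8, -79/4)
  seg 5: up by d8 = -29/3 → (287/8, -353/12)
  seg 6: down by d4 = 3/4 → (287/8, -181/6)
  seg 7: down by d2 = 16 → (287/8, -277/6)
  seg 8: right by d10 = 751/120 → (632/15, -277/6)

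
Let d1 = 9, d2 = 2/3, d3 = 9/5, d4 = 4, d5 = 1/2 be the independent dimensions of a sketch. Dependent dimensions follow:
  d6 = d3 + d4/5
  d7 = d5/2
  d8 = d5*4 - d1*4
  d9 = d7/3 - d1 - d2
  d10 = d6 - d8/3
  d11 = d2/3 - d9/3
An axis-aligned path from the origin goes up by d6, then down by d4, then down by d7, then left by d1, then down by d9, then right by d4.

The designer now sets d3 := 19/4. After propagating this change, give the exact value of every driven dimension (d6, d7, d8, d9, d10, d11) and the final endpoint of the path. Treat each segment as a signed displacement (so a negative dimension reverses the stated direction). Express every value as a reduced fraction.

Apply edit: d3 := 19/4
  d6 = d3 + d4/5 = 111/20
  d7 = d5/2 = 1/4
  d8 = d5*4 - d1*4 = -34
  d9 = d7/3 - d1 - d2 = -115/12
  d10 = d6 - d8/3 = 1013/60
  d11 = d2/3 - d9/3 = 41/12
Walk from origin (0, 0):
  seg 1: up by d6 = 111/20 → (0, 111/20)
  seg 2: down by d4 = 4 → (0, 31/20)
  seg 3: down by d7 = 1/4 → (0, 13/10)
  seg 4: left by d1 = 9 → (-9, 13/10)
  seg 5: down by d9 = -115/12 → (-9, 653/60)
  seg 6: right by d4 = 4 → (-5, 653/60)

d6 = 111/20
d7 = 1/4
d8 = -34
d9 = -115/12
d10 = 1013/60
d11 = 41/12
endpoint = (-5, 653/60)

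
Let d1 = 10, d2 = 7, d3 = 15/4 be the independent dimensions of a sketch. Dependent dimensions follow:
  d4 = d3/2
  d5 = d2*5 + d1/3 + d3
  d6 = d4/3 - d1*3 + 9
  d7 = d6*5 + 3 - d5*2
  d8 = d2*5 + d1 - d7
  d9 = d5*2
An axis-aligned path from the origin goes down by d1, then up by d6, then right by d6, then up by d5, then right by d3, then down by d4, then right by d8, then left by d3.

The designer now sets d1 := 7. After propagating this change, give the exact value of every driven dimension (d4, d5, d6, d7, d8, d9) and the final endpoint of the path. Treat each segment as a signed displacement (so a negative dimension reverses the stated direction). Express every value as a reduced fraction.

Apply edit: d1 := 7
  d4 = d3/2 = 15/8
  d5 = d2*5 + d1/3 + d3 = 493/12
  d6 = d4/3 - d1*3 + 9 = -91/8
  d7 = d6*5 + 3 - d5*2 = -3265/24
  d8 = d2*5 + d1 - d7 = 4273/24
  d9 = d5*2 = 493/6
Walk from origin (0, 0):
  seg 1: down by d1 = 7 → (0, -7)
  seg 2: up by d6 = -91/8 → (0, -147/8)
  seg 3: right by d6 = -91/8 → (-91/8, -147/8)
  seg 4: up by d5 = 493/12 → (-91/8, 545/24)
  seg 5: right by d3 = 15/4 → (-61/8, 545/24)
  seg 6: down by d4 = 15/8 → (-61/8, 125/6)
  seg 7: right by d8 = 4273/24 → (2045/12, 125/6)
  seg 8: left by d3 = 15/4 → (500/3, 125/6)

d4 = 15/8
d5 = 493/12
d6 = -91/8
d7 = -3265/24
d8 = 4273/24
d9 = 493/6
endpoint = (500/3, 125/6)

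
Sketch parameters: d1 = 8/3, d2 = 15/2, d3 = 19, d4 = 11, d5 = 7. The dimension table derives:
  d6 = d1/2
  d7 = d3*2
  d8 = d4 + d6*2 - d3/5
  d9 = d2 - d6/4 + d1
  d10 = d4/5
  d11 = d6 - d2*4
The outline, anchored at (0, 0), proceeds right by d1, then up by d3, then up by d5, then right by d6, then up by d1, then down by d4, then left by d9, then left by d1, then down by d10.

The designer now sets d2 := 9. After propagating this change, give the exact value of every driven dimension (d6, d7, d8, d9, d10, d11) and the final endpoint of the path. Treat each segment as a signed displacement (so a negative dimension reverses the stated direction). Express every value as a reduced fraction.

Apply edit: d2 := 9
  d6 = d1/2 = 4/3
  d7 = d3*2 = 38
  d8 = d4 + d6*2 - d3/5 = 148/15
  d9 = d2 - d6/4 + d1 = 34/3
  d10 = d4/5 = 11/5
  d11 = d6 - d2*4 = -104/3
Walk from origin (0, 0):
  seg 1: right by d1 = 8/3 → (8/3, 0)
  seg 2: up by d3 = 19 → (8/3, 19)
  seg 3: up by d5 = 7 → (8/3, 26)
  seg 4: right by d6 = 4/3 → (4, 26)
  seg 5: up by d1 = 8/3 → (4, 86/3)
  seg 6: down by d4 = 11 → (4, 53/3)
  seg 7: left by d9 = 34/3 → (-22/3, 53/3)
  seg 8: left by d1 = 8/3 → (-10, 53/3)
  seg 9: down by d10 = 11/5 → (-10, 232/15)

d6 = 4/3
d7 = 38
d8 = 148/15
d9 = 34/3
d10 = 11/5
d11 = -104/3
endpoint = (-10, 232/15)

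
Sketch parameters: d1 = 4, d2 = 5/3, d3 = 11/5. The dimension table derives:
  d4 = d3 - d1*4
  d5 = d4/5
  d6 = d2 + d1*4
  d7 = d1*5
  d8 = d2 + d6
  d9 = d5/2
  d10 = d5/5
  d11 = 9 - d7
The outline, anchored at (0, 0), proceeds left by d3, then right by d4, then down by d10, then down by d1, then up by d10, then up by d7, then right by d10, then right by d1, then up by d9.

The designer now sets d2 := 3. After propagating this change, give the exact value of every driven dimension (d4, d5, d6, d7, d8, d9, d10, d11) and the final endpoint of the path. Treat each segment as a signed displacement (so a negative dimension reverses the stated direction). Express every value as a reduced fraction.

Apply edit: d2 := 3
  d4 = d3 - d1*4 = -69/5
  d5 = d4/5 = -69/25
  d6 = d2 + d1*4 = 19
  d7 = d1*5 = 20
  d8 = d2 + d6 = 22
  d9 = d5/2 = -69/50
  d10 = d5/5 = -69/125
  d11 = 9 - d7 = -11
Walk from origin (0, 0):
  seg 1: left by d3 = 11/5 → (-11/5, 0)
  seg 2: right by d4 = -69/5 → (-16, 0)
  seg 3: down by d10 = -69/125 → (-16, 69/125)
  seg 4: down by d1 = 4 → (-16, -431/125)
  seg 5: up by d10 = -69/125 → (-16, -4)
  seg 6: up by d7 = 20 → (-16, 16)
  seg 7: right by d10 = -69/125 → (-2069/125, 16)
  seg 8: right by d1 = 4 → (-1569/125, 16)
  seg 9: up by d9 = -69/50 → (-1569/125, 731/50)

d4 = -69/5
d5 = -69/25
d6 = 19
d7 = 20
d8 = 22
d9 = -69/50
d10 = -69/125
d11 = -11
endpoint = (-1569/125, 731/50)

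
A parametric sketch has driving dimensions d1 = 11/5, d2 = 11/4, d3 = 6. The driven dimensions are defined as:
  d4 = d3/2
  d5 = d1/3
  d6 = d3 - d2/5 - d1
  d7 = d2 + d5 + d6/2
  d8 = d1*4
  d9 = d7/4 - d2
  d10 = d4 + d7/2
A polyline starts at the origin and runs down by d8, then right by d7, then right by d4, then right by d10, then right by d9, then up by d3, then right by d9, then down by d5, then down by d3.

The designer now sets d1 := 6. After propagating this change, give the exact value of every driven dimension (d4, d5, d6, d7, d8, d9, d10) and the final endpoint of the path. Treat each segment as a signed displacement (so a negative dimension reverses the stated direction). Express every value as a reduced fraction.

Apply edit: d1 := 6
  d4 = d3/2 = 3
  d5 = d1/3 = 2
  d6 = d3 - d2/5 - d1 = -11/20
  d7 = d2 + d5 + d6/2 = 179/40
  d8 = d1*4 = 24
  d9 = d7/4 - d2 = -261/160
  d10 = d4 + d7/2 = 419/80
Walk from origin (0, 0):
  seg 1: down by d8 = 24 → (0, -24)
  seg 2: right by d7 = 179/40 → (179/40, -24)
  seg 3: right by d4 = 3 → (299/40, -24)
  seg 4: right by d10 = 419/80 → (1017/80, -24)
  seg 5: right by d9 = -261/160 → (1773/160, -24)
  seg 6: up by d3 = 6 → (1773/160, -18)
  seg 7: right by d9 = -261/160 → (189/20, -18)
  seg 8: down by d5 = 2 → (189/20, -20)
  seg 9: down by d3 = 6 → (189/20, -26)

d4 = 3
d5 = 2
d6 = -11/20
d7 = 179/40
d8 = 24
d9 = -261/160
d10 = 419/80
endpoint = (189/20, -26)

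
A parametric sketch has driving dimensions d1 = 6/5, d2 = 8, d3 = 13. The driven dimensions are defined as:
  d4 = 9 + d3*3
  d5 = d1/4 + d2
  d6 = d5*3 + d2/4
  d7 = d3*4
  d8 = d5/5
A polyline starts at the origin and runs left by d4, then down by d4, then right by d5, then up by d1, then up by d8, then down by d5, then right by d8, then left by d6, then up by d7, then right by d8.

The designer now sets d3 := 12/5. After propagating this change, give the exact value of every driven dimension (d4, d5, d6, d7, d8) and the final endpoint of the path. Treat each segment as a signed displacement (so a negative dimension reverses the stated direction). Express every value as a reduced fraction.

Apply edit: d3 := 12/5
  d4 = 9 + d3*3 = 81/5
  d5 = d1/4 + d2 = 83/10
  d6 = d5*3 + d2/4 = 269/10
  d7 = d3*4 = 48/5
  d8 = d5/5 = 83/50
Walk from origin (0, 0):
  seg 1: left by d4 = 81/5 → (-81/5, 0)
  seg 2: down by d4 = 81/5 → (-81/5, -81/5)
  seg 3: right by d5 = 83/10 → (-79/10, -81/5)
  seg 4: up by d1 = 6/5 → (-79/10, -15)
  seg 5: up by d8 = 83/50 → (-79/10, -667/50)
  seg 6: down by d5 = 83/10 → (-79/10, -541/25)
  seg 7: right by d8 = 83/50 → (-156/25, -541/25)
  seg 8: left by d6 = 269/10 → (-1657/50, -541/25)
  seg 9: up by d7 = 48/5 → (-1657/50, -301/25)
  seg 10: right by d8 = 83/50 → (-787/25, -301/25)

d4 = 81/5
d5 = 83/10
d6 = 269/10
d7 = 48/5
d8 = 83/50
endpoint = (-787/25, -301/25)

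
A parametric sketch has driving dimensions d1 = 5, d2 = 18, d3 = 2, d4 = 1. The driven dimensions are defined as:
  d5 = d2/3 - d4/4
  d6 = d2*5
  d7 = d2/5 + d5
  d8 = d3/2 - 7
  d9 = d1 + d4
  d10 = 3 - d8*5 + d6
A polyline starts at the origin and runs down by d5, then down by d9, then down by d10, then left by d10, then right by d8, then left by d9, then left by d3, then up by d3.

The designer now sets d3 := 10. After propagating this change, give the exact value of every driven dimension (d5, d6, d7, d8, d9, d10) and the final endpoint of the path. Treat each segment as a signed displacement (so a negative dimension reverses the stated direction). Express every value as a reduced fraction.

d5 = 23/4
d6 = 90
d7 = 187/20
d8 = -2
d9 = 6
d10 = 103
endpoint = (-121, -419/4)

Apply edit: d3 := 10
  d5 = d2/3 - d4/4 = 23/4
  d6 = d2*5 = 90
  d7 = d2/5 + d5 = 187/20
  d8 = d3/2 - 7 = -2
  d9 = d1 + d4 = 6
  d10 = 3 - d8*5 + d6 = 103
Walk from origin (0, 0):
  seg 1: down by d5 = 23/4 → (0, -23/4)
  seg 2: down by d9 = 6 → (0, -47/4)
  seg 3: down by d10 = 103 → (0, -459/4)
  seg 4: left by d10 = 103 → (-103, -459/4)
  seg 5: right by d8 = -2 → (-105, -459/4)
  seg 6: left by d9 = 6 → (-111, -459/4)
  seg 7: left by d3 = 10 → (-121, -459/4)
  seg 8: up by d3 = 10 → (-121, -419/4)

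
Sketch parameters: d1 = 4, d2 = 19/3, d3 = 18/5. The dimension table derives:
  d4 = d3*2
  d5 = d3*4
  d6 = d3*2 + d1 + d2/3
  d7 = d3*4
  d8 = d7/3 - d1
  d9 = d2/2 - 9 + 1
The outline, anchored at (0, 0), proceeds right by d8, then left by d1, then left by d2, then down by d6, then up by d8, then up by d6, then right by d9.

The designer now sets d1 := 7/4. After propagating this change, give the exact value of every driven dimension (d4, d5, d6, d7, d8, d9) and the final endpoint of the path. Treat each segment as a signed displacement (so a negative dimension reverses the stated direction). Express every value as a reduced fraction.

Apply edit: d1 := 7/4
  d4 = d3*2 = 36/5
  d5 = d3*4 = 72/5
  d6 = d3*2 + d1 + d2/3 = 1991/180
  d7 = d3*4 = 72/5
  d8 = d7/3 - d1 = 61/20
  d9 = d2/2 - 9 + 1 = -29/6
Walk from origin (0, 0):
  seg 1: right by d8 = 61/20 → (61/20, 0)
  seg 2: left by d1 = 7/4 → (13/10, 0)
  seg 3: left by d2 = 19/3 → (-151/30, 0)
  seg 4: down by d6 = 1991/180 → (-151/30, -1991/180)
  seg 5: up by d8 = 61/20 → (-151/30, -721/90)
  seg 6: up by d6 = 1991/180 → (-151/30, 61/20)
  seg 7: right by d9 = -29/6 → (-148/15, 61/20)

d4 = 36/5
d5 = 72/5
d6 = 1991/180
d7 = 72/5
d8 = 61/20
d9 = -29/6
endpoint = (-148/15, 61/20)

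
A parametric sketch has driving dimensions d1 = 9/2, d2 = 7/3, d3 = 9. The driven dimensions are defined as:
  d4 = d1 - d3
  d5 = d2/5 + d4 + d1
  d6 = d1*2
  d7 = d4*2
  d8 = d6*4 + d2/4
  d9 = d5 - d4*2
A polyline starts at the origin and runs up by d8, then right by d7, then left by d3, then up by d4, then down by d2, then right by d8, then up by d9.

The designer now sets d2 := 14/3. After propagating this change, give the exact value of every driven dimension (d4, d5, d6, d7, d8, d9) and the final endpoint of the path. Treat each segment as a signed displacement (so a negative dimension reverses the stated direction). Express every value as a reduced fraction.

d4 = -9/2
d5 = 14/15
d6 = 9
d7 = -9
d8 = 223/6
d9 = 149/15
endpoint = (115/6, 569/15)

Apply edit: d2 := 14/3
  d4 = d1 - d3 = -9/2
  d5 = d2/5 + d4 + d1 = 14/15
  d6 = d1*2 = 9
  d7 = d4*2 = -9
  d8 = d6*4 + d2/4 = 223/6
  d9 = d5 - d4*2 = 149/15
Walk from origin (0, 0):
  seg 1: up by d8 = 223/6 → (0, 223/6)
  seg 2: right by d7 = -9 → (-9, 223/6)
  seg 3: left by d3 = 9 → (-18, 223/6)
  seg 4: up by d4 = -9/2 → (-18, 98/3)
  seg 5: down by d2 = 14/3 → (-18, 28)
  seg 6: right by d8 = 223/6 → (115/6, 28)
  seg 7: up by d9 = 149/15 → (115/6, 569/15)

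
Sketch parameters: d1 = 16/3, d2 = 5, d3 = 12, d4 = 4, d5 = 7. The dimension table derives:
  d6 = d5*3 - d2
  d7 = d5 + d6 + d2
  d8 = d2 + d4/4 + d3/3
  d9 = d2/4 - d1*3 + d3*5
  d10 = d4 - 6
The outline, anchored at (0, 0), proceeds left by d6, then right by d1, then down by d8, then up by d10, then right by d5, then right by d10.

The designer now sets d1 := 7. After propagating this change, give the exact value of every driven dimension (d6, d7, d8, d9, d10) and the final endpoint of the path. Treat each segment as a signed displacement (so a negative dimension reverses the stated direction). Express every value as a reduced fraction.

Apply edit: d1 := 7
  d6 = d5*3 - d2 = 16
  d7 = d5 + d6 + d2 = 28
  d8 = d2 + d4/4 + d3/3 = 10
  d9 = d2/4 - d1*3 + d3*5 = 161/4
  d10 = d4 - 6 = -2
Walk from origin (0, 0):
  seg 1: left by d6 = 16 → (-16, 0)
  seg 2: right by d1 = 7 → (-9, 0)
  seg 3: down by d8 = 10 → (-9, -10)
  seg 4: up by d10 = -2 → (-9, -12)
  seg 5: right by d5 = 7 → (-2, -12)
  seg 6: right by d10 = -2 → (-4, -12)

d6 = 16
d7 = 28
d8 = 10
d9 = 161/4
d10 = -2
endpoint = (-4, -12)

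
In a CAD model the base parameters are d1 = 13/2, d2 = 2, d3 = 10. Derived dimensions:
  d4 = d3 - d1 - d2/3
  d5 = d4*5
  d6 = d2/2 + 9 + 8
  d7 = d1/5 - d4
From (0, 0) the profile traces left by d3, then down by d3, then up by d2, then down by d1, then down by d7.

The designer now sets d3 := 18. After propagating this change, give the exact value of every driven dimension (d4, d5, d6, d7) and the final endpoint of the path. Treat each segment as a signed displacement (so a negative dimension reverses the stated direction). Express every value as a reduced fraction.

Apply edit: d3 := 18
  d4 = d3 - d1 - d2/3 = 65/6
  d5 = d4*5 = 325/6
  d6 = d2/2 + 9 + 8 = 18
  d7 = d1/5 - d4 = -143/15
Walk from origin (0, 0):
  seg 1: left by d3 = 18 → (-18, 0)
  seg 2: down by d3 = 18 → (-18, -18)
  seg 3: up by d2 = 2 → (-18, -16)
  seg 4: down by d1 = 13/2 → (-18, -45/2)
  seg 5: down by d7 = -143/15 → (-18, -389/30)

d4 = 65/6
d5 = 325/6
d6 = 18
d7 = -143/15
endpoint = (-18, -389/30)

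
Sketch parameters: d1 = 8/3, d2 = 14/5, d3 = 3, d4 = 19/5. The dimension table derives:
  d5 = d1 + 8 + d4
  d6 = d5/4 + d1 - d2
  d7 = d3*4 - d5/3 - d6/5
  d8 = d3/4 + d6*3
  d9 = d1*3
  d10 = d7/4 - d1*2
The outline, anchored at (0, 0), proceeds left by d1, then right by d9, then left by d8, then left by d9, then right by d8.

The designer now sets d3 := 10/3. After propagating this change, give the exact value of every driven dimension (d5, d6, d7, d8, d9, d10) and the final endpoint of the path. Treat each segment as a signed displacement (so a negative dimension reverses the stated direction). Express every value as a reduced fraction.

Apply edit: d3 := 10/3
  d5 = d1 + 8 + d4 = 217/15
  d6 = d5/4 + d1 - d2 = 209/60
  d7 = d3*4 - d5/3 - d6/5 = 7033/900
  d8 = d3/4 + d6*3 = 677/60
  d9 = d1*3 = 8
  d10 = d7/4 - d1*2 = -12167/3600
Walk from origin (0, 0):
  seg 1: left by d1 = 8/3 → (-8/3, 0)
  seg 2: right by d9 = 8 → (16/3, 0)
  seg 3: left by d8 = 677/60 → (-119/20, 0)
  seg 4: left by d9 = 8 → (-279/20, 0)
  seg 5: right by d8 = 677/60 → (-8/3, 0)

d5 = 217/15
d6 = 209/60
d7 = 7033/900
d8 = 677/60
d9 = 8
d10 = -12167/3600
endpoint = (-8/3, 0)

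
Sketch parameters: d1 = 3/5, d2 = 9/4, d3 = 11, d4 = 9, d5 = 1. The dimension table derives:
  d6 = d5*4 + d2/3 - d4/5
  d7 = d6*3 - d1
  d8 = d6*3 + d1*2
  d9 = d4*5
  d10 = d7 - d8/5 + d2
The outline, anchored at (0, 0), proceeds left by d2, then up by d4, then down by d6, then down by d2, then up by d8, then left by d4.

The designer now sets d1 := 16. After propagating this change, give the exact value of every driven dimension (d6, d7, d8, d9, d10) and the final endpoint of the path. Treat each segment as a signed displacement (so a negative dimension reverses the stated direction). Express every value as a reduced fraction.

d6 = 59/20
d7 = -143/20
d8 = 817/20
d9 = 45
d10 = -1307/100
endpoint = (-45/4, 893/20)

Apply edit: d1 := 16
  d6 = d5*4 + d2/3 - d4/5 = 59/20
  d7 = d6*3 - d1 = -143/20
  d8 = d6*3 + d1*2 = 817/20
  d9 = d4*5 = 45
  d10 = d7 - d8/5 + d2 = -1307/100
Walk from origin (0, 0):
  seg 1: left by d2 = 9/4 → (-9/4, 0)
  seg 2: up by d4 = 9 → (-9/4, 9)
  seg 3: down by d6 = 59/20 → (-9/4, 121/20)
  seg 4: down by d2 = 9/4 → (-9/4, 19/5)
  seg 5: up by d8 = 817/20 → (-9/4, 893/20)
  seg 6: left by d4 = 9 → (-45/4, 893/20)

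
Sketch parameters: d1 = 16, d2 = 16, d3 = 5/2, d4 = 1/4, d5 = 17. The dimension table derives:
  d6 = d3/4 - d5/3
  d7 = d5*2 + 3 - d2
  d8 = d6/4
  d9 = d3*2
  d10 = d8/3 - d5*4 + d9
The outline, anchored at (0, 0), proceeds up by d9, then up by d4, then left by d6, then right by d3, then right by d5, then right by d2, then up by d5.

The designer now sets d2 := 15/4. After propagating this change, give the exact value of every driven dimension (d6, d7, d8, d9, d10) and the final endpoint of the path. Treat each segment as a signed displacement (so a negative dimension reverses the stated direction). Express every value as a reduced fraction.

d6 = -121/24
d7 = 133/4
d8 = -121/96
d9 = 5
d10 = -18265/288
endpoint = (679/24, 89/4)

Apply edit: d2 := 15/4
  d6 = d3/4 - d5/3 = -121/24
  d7 = d5*2 + 3 - d2 = 133/4
  d8 = d6/4 = -121/96
  d9 = d3*2 = 5
  d10 = d8/3 - d5*4 + d9 = -18265/288
Walk from origin (0, 0):
  seg 1: up by d9 = 5 → (0, 5)
  seg 2: up by d4 = 1/4 → (0, 21/4)
  seg 3: left by d6 = -121/24 → (121/24, 21/4)
  seg 4: right by d3 = 5/2 → (181/24, 21/4)
  seg 5: right by d5 = 17 → (589/24, 21/4)
  seg 6: right by d2 = 15/4 → (679/24, 21/4)
  seg 7: up by d5 = 17 → (679/24, 89/4)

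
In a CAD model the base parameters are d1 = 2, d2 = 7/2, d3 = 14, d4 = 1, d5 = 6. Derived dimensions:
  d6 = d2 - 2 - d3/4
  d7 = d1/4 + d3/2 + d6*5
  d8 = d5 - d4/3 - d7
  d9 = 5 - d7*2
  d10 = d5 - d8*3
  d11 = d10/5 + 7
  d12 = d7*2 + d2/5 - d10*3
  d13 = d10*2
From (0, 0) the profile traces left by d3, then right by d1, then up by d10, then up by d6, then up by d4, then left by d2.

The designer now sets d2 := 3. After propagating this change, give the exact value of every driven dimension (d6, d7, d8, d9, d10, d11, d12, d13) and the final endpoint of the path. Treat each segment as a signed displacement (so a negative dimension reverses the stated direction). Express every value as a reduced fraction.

Apply edit: d2 := 3
  d6 = d2 - 2 - d3/4 = -5/2
  d7 = d1/4 + d3/2 + d6*5 = -5
  d8 = d5 - d4/3 - d7 = 32/3
  d9 = 5 - d7*2 = 15
  d10 = d5 - d8*3 = -26
  d11 = d10/5 + 7 = 9/5
  d12 = d7*2 + d2/5 - d10*3 = 343/5
  d13 = d10*2 = -52
Walk from origin (0, 0):
  seg 1: left by d3 = 14 → (-14, 0)
  seg 2: right by d1 = 2 → (-12, 0)
  seg 3: up by d10 = -26 → (-12, -26)
  seg 4: up by d6 = -5/2 → (-12, -57/2)
  seg 5: up by d4 = 1 → (-12, -55/2)
  seg 6: left by d2 = 3 → (-15, -55/2)

d6 = -5/2
d7 = -5
d8 = 32/3
d9 = 15
d10 = -26
d11 = 9/5
d12 = 343/5
d13 = -52
endpoint = (-15, -55/2)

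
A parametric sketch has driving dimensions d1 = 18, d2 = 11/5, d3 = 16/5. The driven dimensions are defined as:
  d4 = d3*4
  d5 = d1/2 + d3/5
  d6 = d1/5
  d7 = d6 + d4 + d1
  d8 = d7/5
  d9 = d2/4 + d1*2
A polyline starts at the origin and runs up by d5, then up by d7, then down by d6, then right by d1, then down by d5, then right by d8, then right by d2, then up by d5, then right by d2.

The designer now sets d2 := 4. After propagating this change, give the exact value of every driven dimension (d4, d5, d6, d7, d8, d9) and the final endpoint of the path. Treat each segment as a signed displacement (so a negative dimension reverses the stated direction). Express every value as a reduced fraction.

Apply edit: d2 := 4
  d4 = d3*4 = 64/5
  d5 = d1/2 + d3/5 = 241/25
  d6 = d1/5 = 18/5
  d7 = d6 + d4 + d1 = 172/5
  d8 = d7/5 = 172/25
  d9 = d2/4 + d1*2 = 37
Walk from origin (0, 0):
  seg 1: up by d5 = 241/25 → (0, 241/25)
  seg 2: up by d7 = 172/5 → (0, 1101/25)
  seg 3: down by d6 = 18/5 → (0, 1011/25)
  seg 4: right by d1 = 18 → (18, 1011/25)
  seg 5: down by d5 = 241/25 → (18, 154/5)
  seg 6: right by d8 = 172/25 → (622/25, 154/5)
  seg 7: right by d2 = 4 → (722/25, 154/5)
  seg 8: up by d5 = 241/25 → (722/25, 1011/25)
  seg 9: right by d2 = 4 → (822/25, 1011/25)

d4 = 64/5
d5 = 241/25
d6 = 18/5
d7 = 172/5
d8 = 172/25
d9 = 37
endpoint = (822/25, 1011/25)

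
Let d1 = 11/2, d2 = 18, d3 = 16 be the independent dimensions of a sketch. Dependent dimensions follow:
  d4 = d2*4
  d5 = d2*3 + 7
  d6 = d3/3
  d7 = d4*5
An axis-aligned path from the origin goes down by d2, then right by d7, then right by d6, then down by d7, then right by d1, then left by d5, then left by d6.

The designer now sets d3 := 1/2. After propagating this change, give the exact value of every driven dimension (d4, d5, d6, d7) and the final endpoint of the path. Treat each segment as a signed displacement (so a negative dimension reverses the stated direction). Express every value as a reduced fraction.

Apply edit: d3 := 1/2
  d4 = d2*4 = 72
  d5 = d2*3 + 7 = 61
  d6 = d3/3 = 1/6
  d7 = d4*5 = 360
Walk from origin (0, 0):
  seg 1: down by d2 = 18 → (0, -18)
  seg 2: right by d7 = 360 → (360, -18)
  seg 3: right by d6 = 1/6 → (2161/6, -18)
  seg 4: down by d7 = 360 → (2161/6, -378)
  seg 5: right by d1 = 11/2 → (1097/3, -378)
  seg 6: left by d5 = 61 → (914/3, -378)
  seg 7: left by d6 = 1/6 → (609/2, -378)

d4 = 72
d5 = 61
d6 = 1/6
d7 = 360
endpoint = (609/2, -378)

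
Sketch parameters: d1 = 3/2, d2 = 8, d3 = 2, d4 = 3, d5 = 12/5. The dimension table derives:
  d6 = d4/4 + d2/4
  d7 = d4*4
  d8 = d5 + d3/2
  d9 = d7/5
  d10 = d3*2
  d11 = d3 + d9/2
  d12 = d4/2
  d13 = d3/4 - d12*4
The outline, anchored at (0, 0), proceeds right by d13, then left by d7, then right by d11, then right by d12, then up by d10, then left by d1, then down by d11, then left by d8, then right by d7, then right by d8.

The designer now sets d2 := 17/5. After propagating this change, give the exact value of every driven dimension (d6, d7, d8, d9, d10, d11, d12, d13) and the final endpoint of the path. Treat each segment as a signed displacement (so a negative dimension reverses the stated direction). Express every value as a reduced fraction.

Apply edit: d2 := 17/5
  d6 = d4/4 + d2/4 = 8/5
  d7 = d4*4 = 12
  d8 = d5 + d3/2 = 17/5
  d9 = d7/5 = 12/5
  d10 = d3*2 = 4
  d11 = d3 + d9/2 = 16/5
  d12 = d4/2 = 3/2
  d13 = d3/4 - d12*4 = -11/2
Walk from origin (0, 0):
  seg 1: right by d13 = -11/2 → (-11/2, 0)
  seg 2: left by d7 = 12 → (-35/2, 0)
  seg 3: right by d11 = 16/5 → (-143/10, 0)
  seg 4: right by d12 = 3/2 → (-64/5, 0)
  seg 5: up by d10 = 4 → (-64/5, 4)
  seg 6: left by d1 = 3/2 → (-143/10, 4)
  seg 7: down by d11 = 16/5 → (-143/10, 4/5)
  seg 8: left by d8 = 17/5 → (-177/10, 4/5)
  seg 9: right by d7 = 12 → (-57/10, 4/5)
  seg 10: right by d8 = 17/5 → (-23/10, 4/5)

d6 = 8/5
d7 = 12
d8 = 17/5
d9 = 12/5
d10 = 4
d11 = 16/5
d12 = 3/2
d13 = -11/2
endpoint = (-23/10, 4/5)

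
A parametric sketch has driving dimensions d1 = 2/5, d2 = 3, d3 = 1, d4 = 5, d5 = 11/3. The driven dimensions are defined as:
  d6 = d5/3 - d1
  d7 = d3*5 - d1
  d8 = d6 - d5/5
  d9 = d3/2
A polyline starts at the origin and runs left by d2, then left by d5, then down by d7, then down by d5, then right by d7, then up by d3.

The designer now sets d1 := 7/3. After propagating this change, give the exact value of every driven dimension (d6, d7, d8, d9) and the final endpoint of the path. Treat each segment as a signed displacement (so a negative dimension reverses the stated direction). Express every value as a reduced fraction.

Apply edit: d1 := 7/3
  d6 = d5/3 - d1 = -10/9
  d7 = d3*5 - d1 = 8/3
  d8 = d6 - d5/5 = -83/45
  d9 = d3/2 = 1/2
Walk from origin (0, 0):
  seg 1: left by d2 = 3 → (-3, 0)
  seg 2: left by d5 = 11/3 → (-20/3, 0)
  seg 3: down by d7 = 8/3 → (-20/3, -8/3)
  seg 4: down by d5 = 11/3 → (-20/3, -19/3)
  seg 5: right by d7 = 8/3 → (-4, -19/3)
  seg 6: up by d3 = 1 → (-4, -16/3)

d6 = -10/9
d7 = 8/3
d8 = -83/45
d9 = 1/2
endpoint = (-4, -16/3)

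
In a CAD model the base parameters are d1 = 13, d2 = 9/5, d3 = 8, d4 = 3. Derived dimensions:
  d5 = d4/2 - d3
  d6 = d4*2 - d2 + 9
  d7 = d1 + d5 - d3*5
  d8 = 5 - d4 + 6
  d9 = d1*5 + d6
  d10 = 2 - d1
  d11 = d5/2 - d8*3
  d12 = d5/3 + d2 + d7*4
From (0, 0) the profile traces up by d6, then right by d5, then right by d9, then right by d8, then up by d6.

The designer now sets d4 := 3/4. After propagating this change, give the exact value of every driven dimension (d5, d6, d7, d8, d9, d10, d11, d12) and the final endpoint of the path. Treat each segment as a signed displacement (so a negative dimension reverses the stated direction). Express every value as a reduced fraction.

Apply edit: d4 := 3/4
  d5 = d4/2 - d3 = -61/8
  d6 = d4*2 - d2 + 9 = 87/10
  d7 = d1 + d5 - d3*5 = -277/8
  d8 = 5 - d4 + 6 = 41/4
  d9 = d1*5 + d6 = 737/10
  d10 = 2 - d1 = -11
  d11 = d5/2 - d8*3 = -553/16
  d12 = d5/3 + d2 + d7*4 = -16709/120
Walk from origin (0, 0):
  seg 1: up by d6 = 87/10 → (0, 87/10)
  seg 2: right by d5 = -61/8 → (-61/8, 87/10)
  seg 3: right by d9 = 737/10 → (2643/40, 87/10)
  seg 4: right by d8 = 41/4 → (3053/40, 87/10)
  seg 5: up by d6 = 87/10 → (3053/40, 87/5)

d5 = -61/8
d6 = 87/10
d7 = -277/8
d8 = 41/4
d9 = 737/10
d10 = -11
d11 = -553/16
d12 = -16709/120
endpoint = (3053/40, 87/5)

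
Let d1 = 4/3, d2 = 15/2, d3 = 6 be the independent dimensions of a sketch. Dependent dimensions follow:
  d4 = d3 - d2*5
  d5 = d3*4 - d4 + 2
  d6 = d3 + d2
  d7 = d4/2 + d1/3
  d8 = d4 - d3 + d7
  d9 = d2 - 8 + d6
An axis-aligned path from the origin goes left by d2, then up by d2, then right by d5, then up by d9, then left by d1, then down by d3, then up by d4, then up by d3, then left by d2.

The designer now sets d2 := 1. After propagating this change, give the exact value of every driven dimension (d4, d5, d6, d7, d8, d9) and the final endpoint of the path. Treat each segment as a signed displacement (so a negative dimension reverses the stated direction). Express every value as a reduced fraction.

d4 = 1
d5 = 25
d6 = 7
d7 = 17/18
d8 = -73/18
d9 = 0
endpoint = (65/3, 2)

Apply edit: d2 := 1
  d4 = d3 - d2*5 = 1
  d5 = d3*4 - d4 + 2 = 25
  d6 = d3 + d2 = 7
  d7 = d4/2 + d1/3 = 17/18
  d8 = d4 - d3 + d7 = -73/18
  d9 = d2 - 8 + d6 = 0
Walk from origin (0, 0):
  seg 1: left by d2 = 1 → (-1, 0)
  seg 2: up by d2 = 1 → (-1, 1)
  seg 3: right by d5 = 25 → (24, 1)
  seg 4: up by d9 = 0 → (24, 1)
  seg 5: left by d1 = 4/3 → (68/3, 1)
  seg 6: down by d3 = 6 → (68/3, -5)
  seg 7: up by d4 = 1 → (68/3, -4)
  seg 8: up by d3 = 6 → (68/3, 2)
  seg 9: left by d2 = 1 → (65/3, 2)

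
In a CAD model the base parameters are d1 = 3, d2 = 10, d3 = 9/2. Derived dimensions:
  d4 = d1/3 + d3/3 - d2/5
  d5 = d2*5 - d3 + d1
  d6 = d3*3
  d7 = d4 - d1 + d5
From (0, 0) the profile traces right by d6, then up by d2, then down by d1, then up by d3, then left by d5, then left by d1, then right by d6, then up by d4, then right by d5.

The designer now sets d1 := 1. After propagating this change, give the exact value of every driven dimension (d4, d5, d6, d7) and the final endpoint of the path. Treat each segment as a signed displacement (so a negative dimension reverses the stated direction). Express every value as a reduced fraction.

d4 = -1/6
d5 = 93/2
d6 = 27/2
d7 = 136/3
endpoint = (26, 40/3)

Apply edit: d1 := 1
  d4 = d1/3 + d3/3 - d2/5 = -1/6
  d5 = d2*5 - d3 + d1 = 93/2
  d6 = d3*3 = 27/2
  d7 = d4 - d1 + d5 = 136/3
Walk from origin (0, 0):
  seg 1: right by d6 = 27/2 → (27/2, 0)
  seg 2: up by d2 = 10 → (27/2, 10)
  seg 3: down by d1 = 1 → (27/2, 9)
  seg 4: up by d3 = 9/2 → (27/2, 27/2)
  seg 5: left by d5 = 93/2 → (-33, 27/2)
  seg 6: left by d1 = 1 → (-34, 27/2)
  seg 7: right by d6 = 27/2 → (-41/2, 27/2)
  seg 8: up by d4 = -1/6 → (-41/2, 40/3)
  seg 9: right by d5 = 93/2 → (26, 40/3)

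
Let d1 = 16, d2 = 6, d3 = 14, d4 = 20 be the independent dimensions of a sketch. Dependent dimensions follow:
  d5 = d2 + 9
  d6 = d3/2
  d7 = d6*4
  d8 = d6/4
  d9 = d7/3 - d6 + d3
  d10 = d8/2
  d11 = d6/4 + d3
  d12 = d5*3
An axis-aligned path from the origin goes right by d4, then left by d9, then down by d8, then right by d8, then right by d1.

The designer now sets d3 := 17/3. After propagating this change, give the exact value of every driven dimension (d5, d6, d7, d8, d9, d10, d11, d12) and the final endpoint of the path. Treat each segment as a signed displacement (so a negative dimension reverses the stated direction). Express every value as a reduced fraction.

Apply edit: d3 := 17/3
  d5 = d2 + 9 = 15
  d6 = d3/2 = 17/6
  d7 = d6*4 = 34/3
  d8 = d6/4 = 17/24
  d9 = d7/3 - d6 + d3 = 119/18
  d10 = d8/2 = 17/48
  d11 = d6/4 + d3 = 51/8
  d12 = d5*3 = 45
Walk from origin (0, 0):
  seg 1: right by d4 = 20 → (20, 0)
  seg 2: left by d9 = 119/18 → (241/18, 0)
  seg 3: down by d8 = 17/24 → (241/18, -17/24)
  seg 4: right by d8 = 17/24 → (1015/72, -17/24)
  seg 5: right by d1 = 16 → (2167/72, -17/24)

d5 = 15
d6 = 17/6
d7 = 34/3
d8 = 17/24
d9 = 119/18
d10 = 17/48
d11 = 51/8
d12 = 45
endpoint = (2167/72, -17/24)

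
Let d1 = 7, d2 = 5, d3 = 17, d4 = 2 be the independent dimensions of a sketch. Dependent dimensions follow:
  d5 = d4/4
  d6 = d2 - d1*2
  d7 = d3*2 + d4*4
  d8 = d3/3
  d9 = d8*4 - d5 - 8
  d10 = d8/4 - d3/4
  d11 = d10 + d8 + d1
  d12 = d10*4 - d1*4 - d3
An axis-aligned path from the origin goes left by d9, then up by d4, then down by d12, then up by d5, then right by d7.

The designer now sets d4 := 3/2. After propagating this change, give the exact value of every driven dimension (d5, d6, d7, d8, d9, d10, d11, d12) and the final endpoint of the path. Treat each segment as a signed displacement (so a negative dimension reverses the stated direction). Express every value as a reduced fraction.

d5 = 3/8
d6 = -9
d7 = 40
d8 = 17/3
d9 = 343/24
d10 = -17/6
d11 = 59/6
d12 = -169/3
endpoint = (617/24, 1397/24)

Apply edit: d4 := 3/2
  d5 = d4/4 = 3/8
  d6 = d2 - d1*2 = -9
  d7 = d3*2 + d4*4 = 40
  d8 = d3/3 = 17/3
  d9 = d8*4 - d5 - 8 = 343/24
  d10 = d8/4 - d3/4 = -17/6
  d11 = d10 + d8 + d1 = 59/6
  d12 = d10*4 - d1*4 - d3 = -169/3
Walk from origin (0, 0):
  seg 1: left by d9 = 343/24 → (-343/24, 0)
  seg 2: up by d4 = 3/2 → (-343/24, 3/2)
  seg 3: down by d12 = -169/3 → (-343/24, 347/6)
  seg 4: up by d5 = 3/8 → (-343/24, 1397/24)
  seg 5: right by d7 = 40 → (617/24, 1397/24)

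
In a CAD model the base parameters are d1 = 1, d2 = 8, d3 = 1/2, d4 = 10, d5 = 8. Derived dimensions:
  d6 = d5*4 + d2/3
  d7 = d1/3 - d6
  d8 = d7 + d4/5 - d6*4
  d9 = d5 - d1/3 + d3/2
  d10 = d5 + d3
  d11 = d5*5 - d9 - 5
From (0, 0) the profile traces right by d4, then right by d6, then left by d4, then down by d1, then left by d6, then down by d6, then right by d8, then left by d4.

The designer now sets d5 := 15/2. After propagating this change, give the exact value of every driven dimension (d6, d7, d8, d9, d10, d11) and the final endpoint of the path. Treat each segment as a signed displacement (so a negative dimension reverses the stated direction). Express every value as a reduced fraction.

Apply edit: d5 := 15/2
  d6 = d5*4 + d2/3 = 98/3
  d7 = d1/3 - d6 = -97/3
  d8 = d7 + d4/5 - d6*4 = -161
  d9 = d5 - d1/3 + d3/2 = 89/12
  d10 = d5 + d3 = 8
  d11 = d5*5 - d9 - 5 = 301/12
Walk from origin (0, 0):
  seg 1: right by d4 = 10 → (10, 0)
  seg 2: right by d6 = 98/3 → (128/3, 0)
  seg 3: left by d4 = 10 → (98/3, 0)
  seg 4: down by d1 = 1 → (98/3, -1)
  seg 5: left by d6 = 98/3 → (0, -1)
  seg 6: down by d6 = 98/3 → (0, -101/3)
  seg 7: right by d8 = -161 → (-161, -101/3)
  seg 8: left by d4 = 10 → (-171, -101/3)

d6 = 98/3
d7 = -97/3
d8 = -161
d9 = 89/12
d10 = 8
d11 = 301/12
endpoint = (-171, -101/3)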